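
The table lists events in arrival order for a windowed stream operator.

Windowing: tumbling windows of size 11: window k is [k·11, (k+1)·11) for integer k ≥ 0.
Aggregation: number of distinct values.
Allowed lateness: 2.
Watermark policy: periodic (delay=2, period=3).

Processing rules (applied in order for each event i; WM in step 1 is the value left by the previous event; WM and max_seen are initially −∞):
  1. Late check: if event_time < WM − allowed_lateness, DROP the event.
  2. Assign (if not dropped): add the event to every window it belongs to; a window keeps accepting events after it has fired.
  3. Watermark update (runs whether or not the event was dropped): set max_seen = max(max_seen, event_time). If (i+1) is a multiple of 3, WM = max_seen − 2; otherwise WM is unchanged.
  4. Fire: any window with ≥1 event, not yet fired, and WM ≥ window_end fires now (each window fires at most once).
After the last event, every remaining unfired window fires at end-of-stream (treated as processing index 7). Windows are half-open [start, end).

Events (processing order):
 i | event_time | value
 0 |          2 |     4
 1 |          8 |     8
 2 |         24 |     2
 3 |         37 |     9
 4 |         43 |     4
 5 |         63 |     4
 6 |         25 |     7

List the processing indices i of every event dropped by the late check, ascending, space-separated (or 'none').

i=0 t=2 v=4: → [0,11); WM=−∞
i=1 t=8 v=8: → [0,11); WM=−∞
i=2 t=24 v=2: → [22,33); WM=22; [0,11) fires=2
i=3 t=37 v=9: → [33,44); WM=22
i=4 t=43 v=4: → [33,44); WM=22
i=5 t=63 v=4: → [55,66); WM=61; [22,33) fires=1 [33,44) fires=2
i=6 t=25 v=7: DROP (t<61-2); WM=61

6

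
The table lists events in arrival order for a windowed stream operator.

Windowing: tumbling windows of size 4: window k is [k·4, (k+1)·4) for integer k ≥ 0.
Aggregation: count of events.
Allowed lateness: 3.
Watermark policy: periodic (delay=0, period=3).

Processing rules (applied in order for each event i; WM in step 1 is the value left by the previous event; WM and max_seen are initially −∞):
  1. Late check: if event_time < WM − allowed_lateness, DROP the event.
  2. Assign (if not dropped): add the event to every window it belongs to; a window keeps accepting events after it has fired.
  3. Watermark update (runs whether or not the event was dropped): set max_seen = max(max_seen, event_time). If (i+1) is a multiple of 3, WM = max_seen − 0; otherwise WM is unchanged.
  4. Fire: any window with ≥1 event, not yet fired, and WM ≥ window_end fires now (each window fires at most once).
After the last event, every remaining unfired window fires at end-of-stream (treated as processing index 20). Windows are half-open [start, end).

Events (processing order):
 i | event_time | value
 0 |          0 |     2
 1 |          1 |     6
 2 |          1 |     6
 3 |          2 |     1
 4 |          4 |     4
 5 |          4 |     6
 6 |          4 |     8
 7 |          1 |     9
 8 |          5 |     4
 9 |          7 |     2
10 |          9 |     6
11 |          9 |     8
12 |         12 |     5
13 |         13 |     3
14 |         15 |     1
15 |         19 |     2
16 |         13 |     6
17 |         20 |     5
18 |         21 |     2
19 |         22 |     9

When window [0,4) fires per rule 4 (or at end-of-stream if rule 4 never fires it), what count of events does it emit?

4

i=0 t=0 v=2: → [0,4); WM=−∞
i=1 t=1 v=6: → [0,4); WM=−∞
i=2 t=1 v=6: → [0,4); WM=1
i=3 t=2 v=1: → [0,4); WM=1
i=4 t=4 v=4: → [4,8); WM=1
i=5 t=4 v=6: → [4,8); WM=4; [0,4) fires=4
i=6 t=4 v=8: → [4,8); WM=4
i=7 t=1 v=9: → [0,4); WM=4
i=8 t=5 v=4: → [4,8); WM=5
i=9 t=7 v=2: → [4,8); WM=5
i=10 t=9 v=6: → [8,12); WM=5
i=11 t=9 v=8: → [8,12); WM=9; [4,8) fires=5
i=12 t=12 v=5: → [12,16); WM=9
i=13 t=13 v=3: → [12,16); WM=9
i=14 t=15 v=1: → [12,16); WM=15; [8,12) fires=2
i=15 t=19 v=2: → [16,20); WM=15
i=16 t=13 v=6: → [12,16); WM=15
i=17 t=20 v=5: → [20,24); WM=20; [12,16) fires=4 [16,20) fires=1
i=18 t=21 v=2: → [20,24); WM=20
i=19 t=22 v=9: → [20,24); WM=20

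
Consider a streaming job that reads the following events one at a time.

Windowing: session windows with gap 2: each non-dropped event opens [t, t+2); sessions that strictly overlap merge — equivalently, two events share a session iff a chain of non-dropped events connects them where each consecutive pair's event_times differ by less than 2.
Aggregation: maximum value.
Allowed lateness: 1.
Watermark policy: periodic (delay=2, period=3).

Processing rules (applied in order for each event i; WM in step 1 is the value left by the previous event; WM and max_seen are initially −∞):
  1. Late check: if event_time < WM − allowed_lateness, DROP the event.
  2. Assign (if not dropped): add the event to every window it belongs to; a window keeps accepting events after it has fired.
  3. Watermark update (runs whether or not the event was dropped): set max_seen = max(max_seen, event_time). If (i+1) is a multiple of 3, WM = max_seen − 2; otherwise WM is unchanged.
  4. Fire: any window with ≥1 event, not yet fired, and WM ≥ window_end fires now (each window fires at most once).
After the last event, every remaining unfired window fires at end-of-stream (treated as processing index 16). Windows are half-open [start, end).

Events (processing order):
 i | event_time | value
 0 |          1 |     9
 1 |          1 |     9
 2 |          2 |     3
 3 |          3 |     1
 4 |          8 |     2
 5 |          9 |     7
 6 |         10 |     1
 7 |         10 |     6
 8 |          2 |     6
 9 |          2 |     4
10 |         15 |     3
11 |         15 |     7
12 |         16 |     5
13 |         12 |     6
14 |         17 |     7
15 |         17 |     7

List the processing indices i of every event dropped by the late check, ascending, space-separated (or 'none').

i=0 t=1 v=9: → [1,3); WM=−∞
i=1 t=1 v=9: → [1,3); WM=−∞
i=2 t=2 v=3: → [1,4); WM=0
i=3 t=3 v=1: → [1,5); WM=0
i=4 t=8 v=2: → [8,10); WM=0
i=5 t=9 v=7: → [8,11); WM=7
i=6 t=10 v=1: → [8,12); WM=7
i=7 t=10 v=6: → [8,12); WM=7
i=8 t=2 v=6: DROP (t<7-1); WM=8
i=9 t=2 v=4: DROP (t<8-1); WM=8
i=10 t=15 v=3: → [15,17); WM=8
i=11 t=15 v=7: → [15,17); WM=13
i=12 t=16 v=5: → [15,18); WM=13
i=13 t=12 v=6: → [12,14); WM=13
i=14 t=17 v=7: → [15,19); WM=15
i=15 t=17 v=7: → [15,19); WM=15

8 9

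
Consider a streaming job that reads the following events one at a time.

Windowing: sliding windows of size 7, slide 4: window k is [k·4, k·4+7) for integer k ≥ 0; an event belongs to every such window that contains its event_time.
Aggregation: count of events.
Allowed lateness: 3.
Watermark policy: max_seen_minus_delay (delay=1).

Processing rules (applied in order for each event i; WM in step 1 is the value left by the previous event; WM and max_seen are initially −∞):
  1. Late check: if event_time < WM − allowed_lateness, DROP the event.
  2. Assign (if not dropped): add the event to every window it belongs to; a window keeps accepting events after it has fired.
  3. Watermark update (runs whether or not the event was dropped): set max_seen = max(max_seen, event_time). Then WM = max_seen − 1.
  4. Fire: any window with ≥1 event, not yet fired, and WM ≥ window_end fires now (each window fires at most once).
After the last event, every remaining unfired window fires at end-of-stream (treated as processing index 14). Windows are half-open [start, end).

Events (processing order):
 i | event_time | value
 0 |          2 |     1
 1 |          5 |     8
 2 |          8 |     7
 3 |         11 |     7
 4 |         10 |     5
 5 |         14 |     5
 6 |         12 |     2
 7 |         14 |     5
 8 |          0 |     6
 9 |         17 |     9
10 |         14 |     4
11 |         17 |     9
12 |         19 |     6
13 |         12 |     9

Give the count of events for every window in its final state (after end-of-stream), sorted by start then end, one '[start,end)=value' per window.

i=0 t=2 v=1: → [0,7); WM=1
i=1 t=5 v=8: → [4,11),[0,7); WM=4
i=2 t=8 v=7: → [8,15),[4,11); WM=7; [0,7) fires=2
i=3 t=11 v=7: → [8,15); WM=10
i=4 t=10 v=5: → [8,15),[4,11); WM=10
i=5 t=14 v=5: → [12,19),[8,15); WM=13; [4,11) fires=3
i=6 t=12 v=2: → [12,19),[8,15); WM=13
i=7 t=14 v=5: → [12,19),[8,15); WM=13
i=8 t=0 v=6: DROP (t<13-3); WM=13
i=9 t=17 v=9: → [16,23),[12,19); WM=16; [8,15) fires=6
i=10 t=14 v=4: → [12,19),[8,15); WM=16
i=11 t=17 v=9: → [16,23),[12,19); WM=16
i=12 t=19 v=6: → [16,23); WM=18
i=13 t=12 v=9: DROP (t<18-3); WM=18

[0,7)=2 [4,11)=3 [8,15)=7 [12,19)=6 [16,23)=3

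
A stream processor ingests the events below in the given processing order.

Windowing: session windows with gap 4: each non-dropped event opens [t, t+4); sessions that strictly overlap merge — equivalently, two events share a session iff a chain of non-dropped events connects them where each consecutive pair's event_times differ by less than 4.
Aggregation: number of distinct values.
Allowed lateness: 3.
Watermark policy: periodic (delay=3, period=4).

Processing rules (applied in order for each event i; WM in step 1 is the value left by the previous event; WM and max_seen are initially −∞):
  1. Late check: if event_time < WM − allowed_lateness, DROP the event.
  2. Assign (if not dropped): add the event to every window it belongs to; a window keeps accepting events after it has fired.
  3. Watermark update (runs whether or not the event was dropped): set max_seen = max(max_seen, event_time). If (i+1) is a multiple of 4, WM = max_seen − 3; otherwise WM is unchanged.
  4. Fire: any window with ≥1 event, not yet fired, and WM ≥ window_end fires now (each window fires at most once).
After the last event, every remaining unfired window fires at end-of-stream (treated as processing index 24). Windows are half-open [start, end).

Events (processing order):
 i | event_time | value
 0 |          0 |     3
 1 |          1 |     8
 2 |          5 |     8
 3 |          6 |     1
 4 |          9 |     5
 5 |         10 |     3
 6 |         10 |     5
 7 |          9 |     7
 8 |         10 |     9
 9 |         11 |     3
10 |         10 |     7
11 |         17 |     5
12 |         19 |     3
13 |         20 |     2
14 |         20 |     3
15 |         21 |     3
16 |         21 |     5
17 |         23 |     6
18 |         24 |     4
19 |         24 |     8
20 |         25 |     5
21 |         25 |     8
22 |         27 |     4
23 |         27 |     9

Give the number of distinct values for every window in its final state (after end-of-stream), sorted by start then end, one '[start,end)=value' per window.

[0,5)=2 [5,15)=6 [17,31)=7

i=0 t=0 v=3: → [0,4); WM=−∞
i=1 t=1 v=8: → [0,5); WM=−∞
i=2 t=5 v=8: → [5,9); WM=−∞
i=3 t=6 v=1: → [5,10); WM=3
i=4 t=9 v=5: → [5,13); WM=3
i=5 t=10 v=3: → [5,14); WM=3
i=6 t=10 v=5: → [5,14); WM=3
i=7 t=9 v=7: → [5,14); WM=7
i=8 t=10 v=9: → [5,14); WM=7
i=9 t=11 v=3: → [5,15); WM=7
i=10 t=10 v=7: → [5,15); WM=7
i=11 t=17 v=5: → [17,21); WM=14
i=12 t=19 v=3: → [17,23); WM=14
i=13 t=20 v=2: → [17,24); WM=14
i=14 t=20 v=3: → [17,24); WM=14
i=15 t=21 v=3: → [17,25); WM=18
i=16 t=21 v=5: → [17,25); WM=18
i=17 t=23 v=6: → [17,27); WM=18
i=18 t=24 v=4: → [17,28); WM=18
i=19 t=24 v=8: → [17,28); WM=21
i=20 t=25 v=5: → [17,29); WM=21
i=21 t=25 v=8: → [17,29); WM=21
i=22 t=27 v=4: → [17,31); WM=21
i=23 t=27 v=9: → [17,31); WM=24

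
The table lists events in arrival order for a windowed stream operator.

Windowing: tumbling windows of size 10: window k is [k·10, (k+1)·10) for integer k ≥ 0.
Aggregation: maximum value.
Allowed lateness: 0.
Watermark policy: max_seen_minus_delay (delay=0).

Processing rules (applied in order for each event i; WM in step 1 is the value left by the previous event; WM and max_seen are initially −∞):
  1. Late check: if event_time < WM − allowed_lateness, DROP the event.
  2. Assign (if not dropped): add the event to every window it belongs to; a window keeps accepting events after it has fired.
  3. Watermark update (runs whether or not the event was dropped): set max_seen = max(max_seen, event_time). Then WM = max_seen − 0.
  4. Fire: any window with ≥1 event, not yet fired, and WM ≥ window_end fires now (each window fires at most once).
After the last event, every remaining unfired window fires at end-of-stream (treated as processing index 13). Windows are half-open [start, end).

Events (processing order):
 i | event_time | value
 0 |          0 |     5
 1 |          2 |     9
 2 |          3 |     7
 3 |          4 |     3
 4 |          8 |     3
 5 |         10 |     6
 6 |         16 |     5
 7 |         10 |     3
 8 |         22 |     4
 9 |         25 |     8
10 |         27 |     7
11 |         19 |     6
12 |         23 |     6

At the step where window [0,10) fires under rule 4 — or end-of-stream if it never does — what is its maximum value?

9

i=0 t=0 v=5: → [0,10); WM=0
i=1 t=2 v=9: → [0,10); WM=2
i=2 t=3 v=7: → [0,10); WM=3
i=3 t=4 v=3: → [0,10); WM=4
i=4 t=8 v=3: → [0,10); WM=8
i=5 t=10 v=6: → [10,20); WM=10; [0,10) fires=9
i=6 t=16 v=5: → [10,20); WM=16
i=7 t=10 v=3: DROP (t<16-0); WM=16
i=8 t=22 v=4: → [20,30); WM=22; [10,20) fires=6
i=9 t=25 v=8: → [20,30); WM=25
i=10 t=27 v=7: → [20,30); WM=27
i=11 t=19 v=6: DROP (t<27-0); WM=27
i=12 t=23 v=6: DROP (t<27-0); WM=27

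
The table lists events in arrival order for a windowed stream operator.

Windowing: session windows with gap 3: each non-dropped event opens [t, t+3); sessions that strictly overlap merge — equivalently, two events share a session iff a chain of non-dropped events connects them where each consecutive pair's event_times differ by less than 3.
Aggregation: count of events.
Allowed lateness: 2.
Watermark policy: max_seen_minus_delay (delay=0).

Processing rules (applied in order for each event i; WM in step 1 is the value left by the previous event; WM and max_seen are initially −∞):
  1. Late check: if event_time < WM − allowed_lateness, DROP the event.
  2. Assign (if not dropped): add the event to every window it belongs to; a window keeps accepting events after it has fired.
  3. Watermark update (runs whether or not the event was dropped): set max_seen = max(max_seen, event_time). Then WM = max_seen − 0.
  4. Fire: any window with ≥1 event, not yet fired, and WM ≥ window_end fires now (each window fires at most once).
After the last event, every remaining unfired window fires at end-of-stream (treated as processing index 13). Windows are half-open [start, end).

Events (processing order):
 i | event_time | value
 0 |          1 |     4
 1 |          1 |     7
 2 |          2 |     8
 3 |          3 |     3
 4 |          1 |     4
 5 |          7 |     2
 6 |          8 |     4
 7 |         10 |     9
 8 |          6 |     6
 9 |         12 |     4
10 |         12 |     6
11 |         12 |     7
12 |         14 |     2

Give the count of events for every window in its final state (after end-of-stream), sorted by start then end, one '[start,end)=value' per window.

[1,6)=5 [7,17)=7

i=0 t=1 v=4: → [1,4); WM=1
i=1 t=1 v=7: → [1,4); WM=1
i=2 t=2 v=8: → [1,5); WM=2
i=3 t=3 v=3: → [1,6); WM=3
i=4 t=1 v=4: → [1,6); WM=3
i=5 t=7 v=2: → [7,10); WM=7
i=6 t=8 v=4: → [7,11); WM=8
i=7 t=10 v=9: → [7,13); WM=10
i=8 t=6 v=6: DROP (t<10-2); WM=10
i=9 t=12 v=4: → [7,15); WM=12
i=10 t=12 v=6: → [7,15); WM=12
i=11 t=12 v=7: → [7,15); WM=12
i=12 t=14 v=2: → [7,17); WM=14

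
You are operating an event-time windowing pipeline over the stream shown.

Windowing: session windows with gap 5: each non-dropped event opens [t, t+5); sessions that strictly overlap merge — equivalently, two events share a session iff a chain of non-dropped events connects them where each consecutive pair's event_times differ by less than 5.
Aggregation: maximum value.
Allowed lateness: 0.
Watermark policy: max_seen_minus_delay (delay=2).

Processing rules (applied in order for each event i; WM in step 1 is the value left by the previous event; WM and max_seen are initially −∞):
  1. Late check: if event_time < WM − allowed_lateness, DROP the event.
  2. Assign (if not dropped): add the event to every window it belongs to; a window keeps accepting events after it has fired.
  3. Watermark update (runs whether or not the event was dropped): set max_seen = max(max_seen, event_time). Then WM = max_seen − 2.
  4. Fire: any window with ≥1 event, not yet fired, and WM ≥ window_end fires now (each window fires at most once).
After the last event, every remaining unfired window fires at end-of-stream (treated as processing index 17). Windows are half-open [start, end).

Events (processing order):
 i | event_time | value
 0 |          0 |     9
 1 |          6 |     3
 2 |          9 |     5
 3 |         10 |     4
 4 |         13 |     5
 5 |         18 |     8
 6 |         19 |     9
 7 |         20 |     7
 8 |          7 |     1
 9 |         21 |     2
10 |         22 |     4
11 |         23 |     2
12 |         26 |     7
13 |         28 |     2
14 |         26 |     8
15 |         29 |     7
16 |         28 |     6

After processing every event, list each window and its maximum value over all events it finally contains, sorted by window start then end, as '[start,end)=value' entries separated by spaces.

[0,5)=9 [6,18)=5 [18,34)=9

i=0 t=0 v=9: → [0,5); WM=-2
i=1 t=6 v=3: → [6,11); WM=4
i=2 t=9 v=5: → [6,14); WM=7
i=3 t=10 v=4: → [6,15); WM=8
i=4 t=13 v=5: → [6,18); WM=11
i=5 t=18 v=8: → [18,23); WM=16
i=6 t=19 v=9: → [18,24); WM=17
i=7 t=20 v=7: → [18,25); WM=18
i=8 t=7 v=1: DROP (t<18-0); WM=18
i=9 t=21 v=2: → [18,26); WM=19
i=10 t=22 v=4: → [18,27); WM=20
i=11 t=23 v=2: → [18,28); WM=21
i=12 t=26 v=7: → [18,31); WM=24
i=13 t=28 v=2: → [18,33); WM=26
i=14 t=26 v=8: → [18,33); WM=26
i=15 t=29 v=7: → [18,34); WM=27
i=16 t=28 v=6: → [18,34); WM=27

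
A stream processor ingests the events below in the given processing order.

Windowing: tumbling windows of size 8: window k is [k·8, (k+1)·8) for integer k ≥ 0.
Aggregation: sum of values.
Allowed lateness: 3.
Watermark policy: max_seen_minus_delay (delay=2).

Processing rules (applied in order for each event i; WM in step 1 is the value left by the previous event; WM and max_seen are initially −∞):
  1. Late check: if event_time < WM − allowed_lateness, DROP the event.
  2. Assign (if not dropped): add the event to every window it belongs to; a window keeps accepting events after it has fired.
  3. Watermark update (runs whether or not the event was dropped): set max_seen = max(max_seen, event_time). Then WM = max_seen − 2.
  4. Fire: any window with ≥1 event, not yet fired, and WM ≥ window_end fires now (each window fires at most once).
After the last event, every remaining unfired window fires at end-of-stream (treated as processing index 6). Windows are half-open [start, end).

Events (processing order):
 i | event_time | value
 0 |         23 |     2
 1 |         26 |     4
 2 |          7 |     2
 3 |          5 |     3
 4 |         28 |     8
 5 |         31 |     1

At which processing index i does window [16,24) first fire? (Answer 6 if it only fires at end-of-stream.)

1

i=0 t=23 v=2: → [16,24); WM=21
i=1 t=26 v=4: → [24,32); WM=24; [16,24) fires=2
i=2 t=7 v=2: DROP (t<24-3); WM=24
i=3 t=5 v=3: DROP (t<24-3); WM=24
i=4 t=28 v=8: → [24,32); WM=26
i=5 t=31 v=1: → [24,32); WM=29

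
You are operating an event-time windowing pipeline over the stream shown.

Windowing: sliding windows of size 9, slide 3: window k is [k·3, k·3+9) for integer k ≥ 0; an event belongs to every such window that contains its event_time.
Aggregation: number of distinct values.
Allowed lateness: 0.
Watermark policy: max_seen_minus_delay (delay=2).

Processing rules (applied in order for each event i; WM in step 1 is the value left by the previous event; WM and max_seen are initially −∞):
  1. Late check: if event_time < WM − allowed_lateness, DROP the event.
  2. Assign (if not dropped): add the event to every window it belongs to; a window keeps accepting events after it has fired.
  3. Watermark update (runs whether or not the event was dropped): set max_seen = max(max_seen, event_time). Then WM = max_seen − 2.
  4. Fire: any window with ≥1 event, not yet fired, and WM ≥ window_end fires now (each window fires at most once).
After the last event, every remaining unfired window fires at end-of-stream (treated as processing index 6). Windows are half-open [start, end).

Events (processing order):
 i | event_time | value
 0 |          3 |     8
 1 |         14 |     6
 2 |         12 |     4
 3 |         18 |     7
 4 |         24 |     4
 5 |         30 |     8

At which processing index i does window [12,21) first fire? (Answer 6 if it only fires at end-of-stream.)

4

i=0 t=3 v=8: → [3,12),[0,9); WM=1
i=1 t=14 v=6: → [12,21),[9,18),[6,15); WM=12; [0,9) fires=1 [3,12) fires=1
i=2 t=12 v=4: → [12,21),[9,18),[6,15); WM=12
i=3 t=18 v=7: → [18,27),[15,24),[12,21); WM=16; [6,15) fires=2
i=4 t=24 v=4: → [24,33),[21,30),[18,27); WM=22; [9,18) fires=2 [12,21) fires=3
i=5 t=30 v=8: → [30,39),[27,36),[24,33); WM=28; [15,24) fires=1 [18,27) fires=2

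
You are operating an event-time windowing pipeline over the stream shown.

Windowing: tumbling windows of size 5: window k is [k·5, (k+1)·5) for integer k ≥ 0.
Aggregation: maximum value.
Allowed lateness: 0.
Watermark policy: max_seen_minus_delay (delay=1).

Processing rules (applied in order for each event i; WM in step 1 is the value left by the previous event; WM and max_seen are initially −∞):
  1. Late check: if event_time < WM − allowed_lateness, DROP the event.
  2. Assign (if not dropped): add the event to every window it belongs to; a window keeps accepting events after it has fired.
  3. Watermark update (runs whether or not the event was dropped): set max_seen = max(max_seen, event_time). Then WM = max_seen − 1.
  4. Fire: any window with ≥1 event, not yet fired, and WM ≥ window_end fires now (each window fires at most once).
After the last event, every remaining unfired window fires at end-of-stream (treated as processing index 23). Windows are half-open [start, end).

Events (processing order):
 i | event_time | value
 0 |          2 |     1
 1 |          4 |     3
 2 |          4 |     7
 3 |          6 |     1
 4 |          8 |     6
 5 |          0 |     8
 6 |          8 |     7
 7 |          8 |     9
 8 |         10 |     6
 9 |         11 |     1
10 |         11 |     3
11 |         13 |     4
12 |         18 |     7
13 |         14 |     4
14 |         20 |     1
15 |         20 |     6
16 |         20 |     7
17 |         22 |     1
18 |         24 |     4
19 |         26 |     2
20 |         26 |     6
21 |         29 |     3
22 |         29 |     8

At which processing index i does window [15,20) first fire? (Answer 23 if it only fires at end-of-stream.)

i=0 t=2 v=1: → [0,5); WM=1
i=1 t=4 v=3: → [0,5); WM=3
i=2 t=4 v=7: → [0,5); WM=3
i=3 t=6 v=1: → [5,10); WM=5; [0,5) fires=7
i=4 t=8 v=6: → [5,10); WM=7
i=5 t=0 v=8: DROP (t<7-0); WM=7
i=6 t=8 v=7: → [5,10); WM=7
i=7 t=8 v=9: → [5,10); WM=7
i=8 t=10 v=6: → [10,15); WM=9
i=9 t=11 v=1: → [10,15); WM=10; [5,10) fires=9
i=10 t=11 v=3: → [10,15); WM=10
i=11 t=13 v=4: → [10,15); WM=12
i=12 t=18 v=7: → [15,20); WM=17; [10,15) fires=6
i=13 t=14 v=4: DROP (t<17-0); WM=17
i=14 t=20 v=1: → [20,25); WM=19
i=15 t=20 v=6: → [20,25); WM=19
i=16 t=20 v=7: → [20,25); WM=19
i=17 t=22 v=1: → [20,25); WM=21; [15,20) fires=7
i=18 t=24 v=4: → [20,25); WM=23
i=19 t=26 v=2: → [25,30); WM=25; [20,25) fires=7
i=20 t=26 v=6: → [25,30); WM=25
i=21 t=29 v=3: → [25,30); WM=28
i=22 t=29 v=8: → [25,30); WM=28

17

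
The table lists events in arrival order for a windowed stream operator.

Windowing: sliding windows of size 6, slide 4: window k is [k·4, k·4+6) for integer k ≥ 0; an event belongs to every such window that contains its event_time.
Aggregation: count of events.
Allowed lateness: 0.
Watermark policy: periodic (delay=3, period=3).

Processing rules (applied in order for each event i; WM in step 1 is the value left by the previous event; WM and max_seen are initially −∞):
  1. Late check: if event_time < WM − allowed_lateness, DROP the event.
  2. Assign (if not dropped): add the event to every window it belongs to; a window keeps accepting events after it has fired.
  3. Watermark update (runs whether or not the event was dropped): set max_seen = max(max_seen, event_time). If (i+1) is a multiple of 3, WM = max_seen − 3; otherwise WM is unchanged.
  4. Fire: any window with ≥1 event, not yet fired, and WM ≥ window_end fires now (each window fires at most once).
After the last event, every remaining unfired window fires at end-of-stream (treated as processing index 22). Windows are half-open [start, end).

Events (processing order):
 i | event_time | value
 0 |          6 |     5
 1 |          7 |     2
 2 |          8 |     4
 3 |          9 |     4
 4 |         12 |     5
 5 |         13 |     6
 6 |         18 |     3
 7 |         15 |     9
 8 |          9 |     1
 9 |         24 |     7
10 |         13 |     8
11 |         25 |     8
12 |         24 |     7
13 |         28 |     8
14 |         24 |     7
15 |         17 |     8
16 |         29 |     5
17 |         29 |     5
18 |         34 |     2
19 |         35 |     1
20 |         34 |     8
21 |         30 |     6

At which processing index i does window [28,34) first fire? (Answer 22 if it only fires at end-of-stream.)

22

i=0 t=6 v=5: → [4,10); WM=−∞
i=1 t=7 v=2: → [4,10); WM=−∞
i=2 t=8 v=4: → [8,14),[4,10); WM=5
i=3 t=9 v=4: → [8,14),[4,10); WM=5
i=4 t=12 v=5: → [12,18),[8,14); WM=5
i=5 t=13 v=6: → [12,18),[8,14); WM=10; [4,10) fires=4
i=6 t=18 v=3: → [16,22); WM=10
i=7 t=15 v=9: → [12,18); WM=10
i=8 t=9 v=1: DROP (t<10-0); WM=15; [8,14) fires=4
i=9 t=24 v=7: → [24,30),[20,26); WM=15
i=10 t=13 v=8: DROP (t<15-0); WM=15
i=11 t=25 v=8: → [24,30),[20,26); WM=22; [12,18) fires=3 [16,22) fires=1
i=12 t=24 v=7: → [24,30),[20,26); WM=22
i=13 t=28 v=8: → [28,34),[24,30); WM=22
i=14 t=24 v=7: → [24,30),[20,26); WM=25
i=15 t=17 v=8: DROP (t<25-0); WM=25
i=16 t=29 v=5: → [28,34),[24,30); WM=25
i=17 t=29 v=5: → [28,34),[24,30); WM=26; [20,26) fires=4
i=18 t=34 v=2: → [32,38); WM=26
i=19 t=35 v=1: → [32,38); WM=26
i=20 t=34 v=8: → [32,38); WM=32; [24,30) fires=7
i=21 t=30 v=6: DROP (t<32-0); WM=32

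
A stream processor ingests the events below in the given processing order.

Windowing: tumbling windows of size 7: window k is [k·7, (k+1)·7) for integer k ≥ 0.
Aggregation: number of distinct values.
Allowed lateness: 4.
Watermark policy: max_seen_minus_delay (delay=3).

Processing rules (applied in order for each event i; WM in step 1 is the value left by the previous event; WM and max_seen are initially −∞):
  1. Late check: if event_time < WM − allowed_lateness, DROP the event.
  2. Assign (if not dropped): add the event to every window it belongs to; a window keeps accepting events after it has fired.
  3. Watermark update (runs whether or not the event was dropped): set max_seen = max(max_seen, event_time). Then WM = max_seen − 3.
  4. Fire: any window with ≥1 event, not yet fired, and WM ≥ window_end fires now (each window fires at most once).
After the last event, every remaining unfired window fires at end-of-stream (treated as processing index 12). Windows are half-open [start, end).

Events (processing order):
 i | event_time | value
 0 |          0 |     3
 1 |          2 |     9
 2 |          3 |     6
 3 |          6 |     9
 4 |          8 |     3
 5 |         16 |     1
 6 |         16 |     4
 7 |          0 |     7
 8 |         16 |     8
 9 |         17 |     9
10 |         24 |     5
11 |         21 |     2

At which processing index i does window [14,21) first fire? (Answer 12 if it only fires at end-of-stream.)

i=0 t=0 v=3: → [0,7); WM=-3
i=1 t=2 v=9: → [0,7); WM=-1
i=2 t=3 v=6: → [0,7); WM=0
i=3 t=6 v=9: → [0,7); WM=3
i=4 t=8 v=3: → [7,14); WM=5
i=5 t=16 v=1: → [14,21); WM=13; [0,7) fires=3
i=6 t=16 v=4: → [14,21); WM=13
i=7 t=0 v=7: DROP (t<13-4); WM=13
i=8 t=16 v=8: → [14,21); WM=13
i=9 t=17 v=9: → [14,21); WM=14; [7,14) fires=1
i=10 t=24 v=5: → [21,28); WM=21; [14,21) fires=4
i=11 t=21 v=2: → [21,28); WM=21

10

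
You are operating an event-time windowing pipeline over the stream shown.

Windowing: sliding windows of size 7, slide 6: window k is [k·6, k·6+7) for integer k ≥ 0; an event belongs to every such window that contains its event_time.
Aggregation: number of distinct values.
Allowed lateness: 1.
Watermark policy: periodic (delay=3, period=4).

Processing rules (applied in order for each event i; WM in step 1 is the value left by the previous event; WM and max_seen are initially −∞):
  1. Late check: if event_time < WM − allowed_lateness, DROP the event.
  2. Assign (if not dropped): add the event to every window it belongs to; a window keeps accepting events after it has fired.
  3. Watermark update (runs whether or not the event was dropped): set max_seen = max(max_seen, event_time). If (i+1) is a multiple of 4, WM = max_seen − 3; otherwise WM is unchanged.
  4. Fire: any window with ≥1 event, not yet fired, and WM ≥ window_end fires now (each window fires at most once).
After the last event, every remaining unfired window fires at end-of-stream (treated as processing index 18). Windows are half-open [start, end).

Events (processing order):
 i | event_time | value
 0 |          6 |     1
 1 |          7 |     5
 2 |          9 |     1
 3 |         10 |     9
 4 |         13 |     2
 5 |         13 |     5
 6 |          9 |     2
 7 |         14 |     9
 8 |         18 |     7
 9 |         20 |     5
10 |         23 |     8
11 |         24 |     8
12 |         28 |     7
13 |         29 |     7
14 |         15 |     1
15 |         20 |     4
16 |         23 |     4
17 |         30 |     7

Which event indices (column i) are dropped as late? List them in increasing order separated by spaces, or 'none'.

14 16

i=0 t=6 v=1: → [6,13),[0,7); WM=−∞
i=1 t=7 v=5: → [6,13); WM=−∞
i=2 t=9 v=1: → [6,13); WM=−∞
i=3 t=10 v=9: → [6,13); WM=7; [0,7) fires=1
i=4 t=13 v=2: → [12,19); WM=7
i=5 t=13 v=5: → [12,19); WM=7
i=6 t=9 v=2: → [6,13); WM=7
i=7 t=14 v=9: → [12,19); WM=11
i=8 t=18 v=7: → [18,25),[12,19); WM=11
i=9 t=20 v=5: → [18,25); WM=11
i=10 t=23 v=8: → [18,25); WM=11
i=11 t=24 v=8: → [24,31),[18,25); WM=21; [6,13) fires=4 [12,19) fires=4
i=12 t=28 v=7: → [24,31); WM=21
i=13 t=29 v=7: → [24,31); WM=21
i=14 t=15 v=1: DROP (t<21-1); WM=21
i=15 t=20 v=4: → [18,25); WM=26; [18,25) fires=4
i=16 t=23 v=4: DROP (t<26-1); WM=26
i=17 t=30 v=7: → [30,37),[24,31); WM=26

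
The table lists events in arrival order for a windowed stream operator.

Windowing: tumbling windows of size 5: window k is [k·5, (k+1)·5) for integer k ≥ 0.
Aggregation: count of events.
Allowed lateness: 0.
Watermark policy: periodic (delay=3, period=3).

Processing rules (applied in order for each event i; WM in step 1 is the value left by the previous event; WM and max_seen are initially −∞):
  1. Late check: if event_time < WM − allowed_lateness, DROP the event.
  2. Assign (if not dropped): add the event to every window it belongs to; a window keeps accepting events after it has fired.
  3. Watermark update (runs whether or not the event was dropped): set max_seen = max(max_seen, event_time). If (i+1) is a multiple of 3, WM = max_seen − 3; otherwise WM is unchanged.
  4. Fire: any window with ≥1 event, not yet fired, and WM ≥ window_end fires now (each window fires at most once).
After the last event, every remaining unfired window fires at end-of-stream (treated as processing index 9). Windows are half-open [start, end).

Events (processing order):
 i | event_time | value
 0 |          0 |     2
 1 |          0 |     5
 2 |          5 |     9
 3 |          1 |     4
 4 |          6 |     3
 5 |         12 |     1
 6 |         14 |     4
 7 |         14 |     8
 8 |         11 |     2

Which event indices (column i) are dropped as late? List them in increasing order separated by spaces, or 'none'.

i=0 t=0 v=2: → [0,5); WM=−∞
i=1 t=0 v=5: → [0,5); WM=−∞
i=2 t=5 v=9: → [5,10); WM=2
i=3 t=1 v=4: DROP (t<2-0); WM=2
i=4 t=6 v=3: → [5,10); WM=2
i=5 t=12 v=1: → [10,15); WM=9; [0,5) fires=2
i=6 t=14 v=4: → [10,15); WM=9
i=7 t=14 v=8: → [10,15); WM=9
i=8 t=11 v=2: → [10,15); WM=11; [5,10) fires=2

3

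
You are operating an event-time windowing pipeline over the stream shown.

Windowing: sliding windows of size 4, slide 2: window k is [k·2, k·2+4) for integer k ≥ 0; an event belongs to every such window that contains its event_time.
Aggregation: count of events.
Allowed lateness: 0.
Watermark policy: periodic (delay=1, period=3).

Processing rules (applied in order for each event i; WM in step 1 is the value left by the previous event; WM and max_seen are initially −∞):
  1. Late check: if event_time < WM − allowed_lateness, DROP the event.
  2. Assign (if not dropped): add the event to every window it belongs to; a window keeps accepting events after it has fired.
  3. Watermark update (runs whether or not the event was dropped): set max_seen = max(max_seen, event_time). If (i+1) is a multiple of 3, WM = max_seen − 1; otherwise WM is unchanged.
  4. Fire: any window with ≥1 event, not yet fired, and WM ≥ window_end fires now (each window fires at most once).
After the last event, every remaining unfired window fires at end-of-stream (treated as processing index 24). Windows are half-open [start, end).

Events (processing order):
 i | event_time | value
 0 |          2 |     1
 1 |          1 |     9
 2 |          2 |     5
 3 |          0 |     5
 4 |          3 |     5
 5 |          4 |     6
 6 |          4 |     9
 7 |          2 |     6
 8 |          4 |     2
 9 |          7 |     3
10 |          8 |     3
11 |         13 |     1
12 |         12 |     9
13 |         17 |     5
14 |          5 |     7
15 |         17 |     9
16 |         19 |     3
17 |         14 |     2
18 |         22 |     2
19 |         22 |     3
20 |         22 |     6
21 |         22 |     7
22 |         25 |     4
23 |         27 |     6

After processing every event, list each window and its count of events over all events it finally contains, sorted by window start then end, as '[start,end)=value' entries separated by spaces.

[0,4)=4 [2,6)=6 [4,8)=4 [6,10)=2 [8,12)=1 [10,14)=2 [12,16)=2 [14,18)=2 [16,20)=3 [18,22)=1 [20,24)=4 [22,26)=5 [24,28)=2 [26,30)=1

i=0 t=2 v=1: → [2,6),[0,4); WM=−∞
i=1 t=1 v=9: → [0,4); WM=−∞
i=2 t=2 v=5: → [2,6),[0,4); WM=1
i=3 t=0 v=5: DROP (t<1-0); WM=1
i=4 t=3 v=5: → [2,6),[0,4); WM=1
i=5 t=4 v=6: → [4,8),[2,6); WM=3
i=6 t=4 v=9: → [4,8),[2,6); WM=3
i=7 t=2 v=6: DROP (t<3-0); WM=3
i=8 t=4 v=2: → [4,8),[2,6); WM=3
i=9 t=7 v=3: → [6,10),[4,8); WM=3
i=10 t=8 v=3: → [8,12),[6,10); WM=3
i=11 t=13 v=1: → [12,16),[10,14); WM=12; [0,4) fires=4 [2,6) fires=6 [4,8) fires=4 [6,10) fires=2 [8,12) fires=1
i=12 t=12 v=9: → [12,16),[10,14); WM=12
i=13 t=17 v=5: → [16,20),[14,18); WM=12
i=14 t=5 v=7: DROP (t<12-0); WM=16; [10,14) fires=2 [12,16) fires=2
i=15 t=17 v=9: → [16,20),[14,18); WM=16
i=16 t=19 v=3: → [18,22),[16,20); WM=16
i=17 t=14 v=2: DROP (t<16-0); WM=18; [14,18) fires=2
i=18 t=22 v=2: → [22,26),[20,24); WM=18
i=19 t=22 v=3: → [22,26),[20,24); WM=18
i=20 t=22 v=6: → [22,26),[20,24); WM=21; [16,20) fires=3
i=21 t=22 v=7: → [22,26),[20,24); WM=21
i=22 t=25 v=4: → [24,28),[22,26); WM=21
i=23 t=27 v=6: → [26,30),[24,28); WM=26; [18,22) fires=1 [20,24) fires=4 [22,26) fires=5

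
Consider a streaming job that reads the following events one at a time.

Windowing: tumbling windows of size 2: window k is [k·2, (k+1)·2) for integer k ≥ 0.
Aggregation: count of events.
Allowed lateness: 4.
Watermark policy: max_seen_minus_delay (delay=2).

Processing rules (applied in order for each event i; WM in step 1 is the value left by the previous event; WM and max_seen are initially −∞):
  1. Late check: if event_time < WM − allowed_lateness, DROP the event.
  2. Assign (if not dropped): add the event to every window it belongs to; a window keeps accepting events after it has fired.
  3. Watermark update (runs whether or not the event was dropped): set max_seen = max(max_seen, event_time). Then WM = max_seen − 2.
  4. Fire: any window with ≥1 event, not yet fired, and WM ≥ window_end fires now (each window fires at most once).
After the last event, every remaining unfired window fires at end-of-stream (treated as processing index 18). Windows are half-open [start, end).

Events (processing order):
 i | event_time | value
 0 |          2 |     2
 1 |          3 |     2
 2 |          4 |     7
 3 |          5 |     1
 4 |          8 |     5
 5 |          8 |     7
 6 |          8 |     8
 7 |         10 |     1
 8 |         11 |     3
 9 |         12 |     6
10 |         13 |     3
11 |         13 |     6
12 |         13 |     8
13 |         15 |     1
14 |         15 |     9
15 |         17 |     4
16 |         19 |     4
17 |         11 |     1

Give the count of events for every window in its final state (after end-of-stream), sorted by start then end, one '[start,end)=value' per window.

[2,4)=2 [4,6)=2 [8,10)=3 [10,12)=2 [12,14)=4 [14,16)=2 [16,18)=1 [18,20)=1

i=0 t=2 v=2: → [2,4); WM=0
i=1 t=3 v=2: → [2,4); WM=1
i=2 t=4 v=7: → [4,6); WM=2
i=3 t=5 v=1: → [4,6); WM=3
i=4 t=8 v=5: → [8,10); WM=6; [2,4) fires=2 [4,6) fires=2
i=5 t=8 v=7: → [8,10); WM=6
i=6 t=8 v=8: → [8,10); WM=6
i=7 t=10 v=1: → [10,12); WM=8
i=8 t=11 v=3: → [10,12); WM=9
i=9 t=12 v=6: → [12,14); WM=10; [8,10) fires=3
i=10 t=13 v=3: → [12,14); WM=11
i=11 t=13 v=6: → [12,14); WM=11
i=12 t=13 v=8: → [12,14); WM=11
i=13 t=15 v=1: → [14,16); WM=13; [10,12) fires=2
i=14 t=15 v=9: → [14,16); WM=13
i=15 t=17 v=4: → [16,18); WM=15; [12,14) fires=4
i=16 t=19 v=4: → [18,20); WM=17; [14,16) fires=2
i=17 t=11 v=1: DROP (t<17-4); WM=17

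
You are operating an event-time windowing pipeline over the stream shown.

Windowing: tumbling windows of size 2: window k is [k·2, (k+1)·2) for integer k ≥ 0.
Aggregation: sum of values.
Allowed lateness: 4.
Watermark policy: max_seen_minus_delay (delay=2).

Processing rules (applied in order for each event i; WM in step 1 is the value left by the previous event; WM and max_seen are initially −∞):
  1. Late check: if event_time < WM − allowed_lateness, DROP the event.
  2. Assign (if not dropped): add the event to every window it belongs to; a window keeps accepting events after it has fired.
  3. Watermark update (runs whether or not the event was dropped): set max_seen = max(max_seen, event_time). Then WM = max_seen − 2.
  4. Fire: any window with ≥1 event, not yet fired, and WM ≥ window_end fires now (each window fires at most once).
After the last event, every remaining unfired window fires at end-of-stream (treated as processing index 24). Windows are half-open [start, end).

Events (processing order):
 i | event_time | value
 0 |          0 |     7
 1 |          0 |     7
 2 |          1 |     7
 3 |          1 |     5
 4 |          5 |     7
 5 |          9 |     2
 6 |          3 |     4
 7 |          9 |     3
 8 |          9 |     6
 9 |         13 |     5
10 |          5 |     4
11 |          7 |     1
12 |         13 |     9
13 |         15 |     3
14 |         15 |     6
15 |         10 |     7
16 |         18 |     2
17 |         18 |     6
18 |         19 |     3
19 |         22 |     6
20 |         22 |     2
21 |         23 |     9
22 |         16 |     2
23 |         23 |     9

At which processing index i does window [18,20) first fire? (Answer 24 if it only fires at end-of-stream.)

i=0 t=0 v=7: → [0,2); WM=-2
i=1 t=0 v=7: → [0,2); WM=-2
i=2 t=1 v=7: → [0,2); WM=-1
i=3 t=1 v=5: → [0,2); WM=-1
i=4 t=5 v=7: → [4,6); WM=3; [0,2) fires=26
i=5 t=9 v=2: → [8,10); WM=7; [4,6) fires=7
i=6 t=3 v=4: → [2,4); WM=7; [2,4) fires=4
i=7 t=9 v=3: → [8,10); WM=7
i=8 t=9 v=6: → [8,10); WM=7
i=9 t=13 v=5: → [12,14); WM=11; [8,10) fires=11
i=10 t=5 v=4: DROP (t<11-4); WM=11
i=11 t=7 v=1: → [6,8); WM=11; [6,8) fires=1
i=12 t=13 v=9: → [12,14); WM=11
i=13 t=15 v=3: → [14,16); WM=13
i=14 t=15 v=6: → [14,16); WM=13
i=15 t=10 v=7: → [10,12); WM=13; [10,12) fires=7
i=16 t=18 v=2: → [18,20); WM=16; [12,14) fires=14 [14,16) fires=9
i=17 t=18 v=6: → [18,20); WM=16
i=18 t=19 v=3: → [18,20); WM=17
i=19 t=22 v=6: → [22,24); WM=20; [18,20) fires=11
i=20 t=22 v=2: → [22,24); WM=20
i=21 t=23 v=9: → [22,24); WM=21
i=22 t=16 v=2: DROP (t<21-4); WM=21
i=23 t=23 v=9: → [22,24); WM=21

19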